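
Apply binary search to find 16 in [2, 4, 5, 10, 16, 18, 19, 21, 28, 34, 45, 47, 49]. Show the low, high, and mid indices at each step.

Binary search for 16 in [2, 4, 5, 10, 16, 18, 19, 21, 28, 34, 45, 47, 49]:

lo=0, hi=12, mid=6, arr[mid]=19 -> 19 > 16, search left half
lo=0, hi=5, mid=2, arr[mid]=5 -> 5 < 16, search right half
lo=3, hi=5, mid=4, arr[mid]=16 -> Found target at index 4!

Binary search finds 16 at index 4 after 3 comparisons. The search repeatedly halves the search space by comparing with the middle element.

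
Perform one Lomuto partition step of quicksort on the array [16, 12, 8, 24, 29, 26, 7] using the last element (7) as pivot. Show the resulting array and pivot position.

Lomuto partition with pivot = 7:

Initial array: [16, 12, 8, 24, 29, 26, 7]

arr[0]=16 > 7: no swap
arr[1]=12 > 7: no swap
arr[2]=8 > 7: no swap
arr[3]=24 > 7: no swap
arr[4]=29 > 7: no swap
arr[5]=26 > 7: no swap

Place pivot at position 0: [7, 12, 8, 24, 29, 26, 16]
Pivot position: 0

After partitioning with pivot 7, the array becomes [7, 12, 8, 24, 29, 26, 16]. The pivot is placed at index 0. All elements to the left of the pivot are <= 7, and all elements to the right are > 7.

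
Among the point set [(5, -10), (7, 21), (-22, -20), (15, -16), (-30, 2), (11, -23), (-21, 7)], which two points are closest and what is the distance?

Computing all pairwise distances among 7 points:

d((5, -10), (7, 21)) = 31.0644
d((5, -10), (-22, -20)) = 28.7924
d((5, -10), (15, -16)) = 11.6619
d((5, -10), (-30, 2)) = 37.0
d((5, -10), (11, -23)) = 14.3178
d((5, -10), (-21, 7)) = 31.0644
d((7, 21), (-22, -20)) = 50.2195
d((7, 21), (15, -16)) = 37.855
d((7, 21), (-30, 2)) = 41.5933
d((7, 21), (11, -23)) = 44.1814
d((7, 21), (-21, 7)) = 31.305
d((-22, -20), (15, -16)) = 37.2156
d((-22, -20), (-30, 2)) = 23.4094
d((-22, -20), (11, -23)) = 33.1361
d((-22, -20), (-21, 7)) = 27.0185
d((15, -16), (-30, 2)) = 48.4665
d((15, -16), (11, -23)) = 8.0623 <-- minimum
d((15, -16), (-21, 7)) = 42.72
d((-30, 2), (11, -23)) = 48.0208
d((-30, 2), (-21, 7)) = 10.2956
d((11, -23), (-21, 7)) = 43.8634

Closest pair: (15, -16) and (11, -23) with distance 8.0623

The closest pair is (15, -16) and (11, -23) with Euclidean distance 8.0623. For 7 points, brute-force pairwise comparison is shown above. For large n, the divide-and-conquer algorithm (sort by x, recurse on halves, check the dividing strip) achieves O(n log n).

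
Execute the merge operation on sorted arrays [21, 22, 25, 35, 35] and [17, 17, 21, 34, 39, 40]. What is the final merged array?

Merging process:

Compare 21 vs 17: take 17 from right. Merged: [17]
Compare 21 vs 17: take 17 from right. Merged: [17, 17]
Compare 21 vs 21: take 21 from left. Merged: [17, 17, 21]
Compare 22 vs 21: take 21 from right. Merged: [17, 17, 21, 21]
Compare 22 vs 34: take 22 from left. Merged: [17, 17, 21, 21, 22]
Compare 25 vs 34: take 25 from left. Merged: [17, 17, 21, 21, 22, 25]
Compare 35 vs 34: take 34 from right. Merged: [17, 17, 21, 21, 22, 25, 34]
Compare 35 vs 39: take 35 from left. Merged: [17, 17, 21, 21, 22, 25, 34, 35]
Compare 35 vs 39: take 35 from left. Merged: [17, 17, 21, 21, 22, 25, 34, 35, 35]
Append remaining from right: [39, 40]. Merged: [17, 17, 21, 21, 22, 25, 34, 35, 35, 39, 40]

Final merged array: [17, 17, 21, 21, 22, 25, 34, 35, 35, 39, 40]
Total comparisons: 9

The merged array is [17, 17, 21, 21, 22, 25, 34, 35, 35, 39, 40], requiring 9 comparisons. The merge step runs in O(n) time where n is the total number of elements.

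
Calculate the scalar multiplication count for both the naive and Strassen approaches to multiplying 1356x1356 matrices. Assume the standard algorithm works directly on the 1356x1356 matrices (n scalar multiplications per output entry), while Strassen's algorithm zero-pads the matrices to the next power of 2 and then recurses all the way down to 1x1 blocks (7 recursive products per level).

Matrix multiplication for 1356x1356 matrices:

Strassen's algorithm requires power-of-2 dimensions. Pad 1356x1356 to 2048x2048 (next power of 2).

Standard algorithm: 1356^3 = 2493326016 multiplications
Strassen's algorithm: 7^(log2(2048)) = 7^11 = 1977326743 multiplications
Savings: 2493326016 - 1977326743 = 515999273 multiplications

Standard: 2493326016 multiplications (1356^3). Strassen: 1977326743 multiplications (7^11, after padding to 2048x2048). Strassen reduces 8 recursive multiplications to 7 at each level.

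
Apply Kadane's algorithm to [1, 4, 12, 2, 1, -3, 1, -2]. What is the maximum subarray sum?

Using Kadane's algorithm on [1, 4, 12, 2, 1, -3, 1, -2]:

Scanning through the array:
Position 1 (value 4): max_ending_here = 5, max_so_far = 5
Position 2 (value 12): max_ending_here = 17, max_so_far = 17
Position 3 (value 2): max_ending_here = 19, max_so_far = 19
Position 4 (value 1): max_ending_here = 20, max_so_far = 20
Position 5 (value -3): max_ending_here = 17, max_so_far = 20
Position 6 (value 1): max_ending_here = 18, max_so_far = 20
Position 7 (value -2): max_ending_here = 16, max_so_far = 20

Maximum subarray: [1, 4, 12, 2, 1]
Maximum sum: 20

The maximum subarray is [1, 4, 12, 2, 1] with sum 20. This subarray runs from index 0 to index 4.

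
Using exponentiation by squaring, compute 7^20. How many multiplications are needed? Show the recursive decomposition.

Computing 7^20 by squaring (build up from 7^1; each line after the first costs one multiplication):

7^1 = 7
7^2 = (7^1)^2 = 7^2 = 49
7^4 = (7^2)^2 = 49^2 = 2401
7^5 = 7 * 7^4 = 7 * 2401 = 16807
7^10 = (7^5)^2 = 16807^2 = 282475249
7^20 = (7^10)^2 = 282475249^2 = 79792266297612001

Result: 79792266297612001
Multiplications needed: 5 (5 lines after 7^1)

7^20 = 79792266297612001. Using exponentiation by squaring, this requires 5 multiplications. The key idea: if the exponent is even, square the half-power; if odd, multiply by the base once.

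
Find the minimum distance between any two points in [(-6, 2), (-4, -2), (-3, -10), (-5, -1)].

Computing all pairwise distances among 4 points:

d((-6, 2), (-4, -2)) = 4.4721
d((-6, 2), (-3, -10)) = 12.3693
d((-6, 2), (-5, -1)) = 3.1623
d((-4, -2), (-3, -10)) = 8.0623
d((-4, -2), (-5, -1)) = 1.4142 <-- minimum
d((-3, -10), (-5, -1)) = 9.2195

Closest pair: (-4, -2) and (-5, -1) with distance 1.4142

The closest pair is (-4, -2) and (-5, -1) with Euclidean distance 1.4142. For 4 points, brute-force pairwise comparison is shown above. For large n, the divide-and-conquer algorithm (sort by x, recurse on halves, check the dividing strip) achieves O(n log n).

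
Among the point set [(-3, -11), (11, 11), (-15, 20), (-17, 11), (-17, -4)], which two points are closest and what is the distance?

Computing all pairwise distances among 5 points:

d((-3, -11), (11, 11)) = 26.0768
d((-3, -11), (-15, 20)) = 33.2415
d((-3, -11), (-17, 11)) = 26.0768
d((-3, -11), (-17, -4)) = 15.6525
d((11, 11), (-15, 20)) = 27.5136
d((11, 11), (-17, 11)) = 28.0
d((11, 11), (-17, -4)) = 31.7648
d((-15, 20), (-17, 11)) = 9.2195 <-- minimum
d((-15, 20), (-17, -4)) = 24.0832
d((-17, 11), (-17, -4)) = 15.0

Closest pair: (-15, 20) and (-17, 11) with distance 9.2195

The closest pair is (-15, 20) and (-17, 11) with Euclidean distance 9.2195. For 5 points, brute-force pairwise comparison is shown above. For large n, the divide-and-conquer algorithm (sort by x, recurse on halves, check the dividing strip) achieves O(n log n).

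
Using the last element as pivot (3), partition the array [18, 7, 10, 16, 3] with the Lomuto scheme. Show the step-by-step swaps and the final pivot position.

Lomuto partition with pivot = 3:

Initial array: [18, 7, 10, 16, 3]

arr[0]=18 > 3: no swap
arr[1]=7 > 3: no swap
arr[2]=10 > 3: no swap
arr[3]=16 > 3: no swap

Place pivot at position 0: [3, 7, 10, 16, 18]
Pivot position: 0

After partitioning with pivot 3, the array becomes [3, 7, 10, 16, 18]. The pivot is placed at index 0. All elements to the left of the pivot are <= 3, and all elements to the right are > 3.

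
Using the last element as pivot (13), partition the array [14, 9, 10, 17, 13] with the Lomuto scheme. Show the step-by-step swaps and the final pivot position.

Lomuto partition with pivot = 13:

Initial array: [14, 9, 10, 17, 13]

arr[0]=14 > 13: no swap
arr[1]=9 <= 13: swap with position 0, array becomes [9, 14, 10, 17, 13]
arr[2]=10 <= 13: swap with position 1, array becomes [9, 10, 14, 17, 13]
arr[3]=17 > 13: no swap

Place pivot at position 2: [9, 10, 13, 17, 14]
Pivot position: 2

After partitioning with pivot 13, the array becomes [9, 10, 13, 17, 14]. The pivot is placed at index 2. All elements to the left of the pivot are <= 13, and all elements to the right are > 13.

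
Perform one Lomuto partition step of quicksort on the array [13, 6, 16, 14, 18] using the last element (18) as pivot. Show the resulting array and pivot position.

Lomuto partition with pivot = 18:

Initial array: [13, 6, 16, 14, 18]

arr[0]=13 <= 18: swap with position 0, array becomes [13, 6, 16, 14, 18]
arr[1]=6 <= 18: swap with position 1, array becomes [13, 6, 16, 14, 18]
arr[2]=16 <= 18: swap with position 2, array becomes [13, 6, 16, 14, 18]
arr[3]=14 <= 18: swap with position 3, array becomes [13, 6, 16, 14, 18]

Place pivot at position 4: [13, 6, 16, 14, 18]
Pivot position: 4

After partitioning with pivot 18, the array becomes [13, 6, 16, 14, 18]. The pivot is placed at index 4. All elements to the left of the pivot are <= 18, and all elements to the right are > 18.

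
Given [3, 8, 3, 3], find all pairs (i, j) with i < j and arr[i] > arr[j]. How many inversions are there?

Finding inversions in [3, 8, 3, 3]:

(1, 2): arr[1]=8 > arr[2]=3
(1, 3): arr[1]=8 > arr[3]=3

Total inversions: 2

The array has 2 inversion(s): (1,2), (1,3). Each pair (i,j) satisfies i < j and arr[i] > arr[j].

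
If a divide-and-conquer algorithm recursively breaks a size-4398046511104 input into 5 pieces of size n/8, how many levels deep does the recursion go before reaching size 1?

For divide and conquer with division factor 8:

Problem sizes at each level:
Level 0: 4398046511104
Level 1: 549755813888
Level 2: 68719476736
Level 3: 8589934592
Level 4: 1073741824
Level 5: 134217728
Level 6: 16777216
Level 7: 2097152
Level 8: 262144
Level 9: 32768
Level 10: 4096
Level 11: 512
Level 12: 64
Level 13: 8
Level 14: 1

The root is level 0 and the size-1 base case is level 14 (the tree spans levels 0 through 14, i.e. 15 levels counting the root), so the depth is the number of divisions: log_8(4398046511104) = 14

The recursion tree depth is log_8(4398046511104) = 14. At each level, the problem size is divided by 8, so it takes 14 divisions to reduce to a base case of size 1. The algorithm makes 5 recursive calls at each level.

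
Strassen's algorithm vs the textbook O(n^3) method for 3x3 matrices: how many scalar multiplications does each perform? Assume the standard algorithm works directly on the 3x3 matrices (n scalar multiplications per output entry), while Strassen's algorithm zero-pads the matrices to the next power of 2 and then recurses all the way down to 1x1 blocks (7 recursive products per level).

Matrix multiplication for 3x3 matrices:

Strassen's algorithm requires power-of-2 dimensions. Pad 3x3 to 4x4 (next power of 2).

Standard algorithm: 3^3 = 27 multiplications
Strassen's algorithm: 7^(log2(4)) = 7^2 = 49 multiplications
Difference: 27 - 49 = -22 (Strassen uses MORE here due to padding overhead — for small or just-over-power-of-2 n, padding can outweigh the per-level savings)

Standard: 27 multiplications (3^3). Strassen: 49 multiplications (7^2, after padding to 4x4). Strassen reduces 8 recursive multiplications to 7 at each level.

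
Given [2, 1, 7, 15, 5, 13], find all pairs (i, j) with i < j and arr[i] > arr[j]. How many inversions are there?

Finding inversions in [2, 1, 7, 15, 5, 13]:

(0, 1): arr[0]=2 > arr[1]=1
(2, 4): arr[2]=7 > arr[4]=5
(3, 4): arr[3]=15 > arr[4]=5
(3, 5): arr[3]=15 > arr[5]=13

Total inversions: 4

The array has 4 inversion(s): (0,1), (2,4), (3,4), (3,5). Each pair (i,j) satisfies i < j and arr[i] > arr[j].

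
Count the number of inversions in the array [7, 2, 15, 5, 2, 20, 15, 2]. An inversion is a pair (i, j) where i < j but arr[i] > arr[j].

Finding inversions in [7, 2, 15, 5, 2, 20, 15, 2]:

(0, 1): arr[0]=7 > arr[1]=2
(0, 3): arr[0]=7 > arr[3]=5
(0, 4): arr[0]=7 > arr[4]=2
(0, 7): arr[0]=7 > arr[7]=2
(2, 3): arr[2]=15 > arr[3]=5
(2, 4): arr[2]=15 > arr[4]=2
(2, 7): arr[2]=15 > arr[7]=2
(3, 4): arr[3]=5 > arr[4]=2
(3, 7): arr[3]=5 > arr[7]=2
(5, 6): arr[5]=20 > arr[6]=15
(5, 7): arr[5]=20 > arr[7]=2
(6, 7): arr[6]=15 > arr[7]=2

Total inversions: 12

The array has 12 inversion(s): (0,1), (0,3), (0,4), (0,7), (2,3), (2,4), (2,7), (3,4), (3,7), (5,6), (5,7), (6,7). Each pair (i,j) satisfies i < j and arr[i] > arr[j].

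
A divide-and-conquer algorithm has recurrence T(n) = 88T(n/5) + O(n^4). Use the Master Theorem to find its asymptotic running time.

Master Theorem for T(n) = 88T(n/5) + O(n^4):

a = 88, b = 5, c = 4
log_b(a) = log_5(88) = 2.7819

Case 3: c = 4 > log_5(88) = 2.7819
T(n) = O(n^4) = O(n^4)

For T(n) = 88T(n/5) + O(n^4): log_5(88) = 2.7819. This is Case 3 of the Master Theorem (c > log_b(a), work dominated by root), giving O(n^4).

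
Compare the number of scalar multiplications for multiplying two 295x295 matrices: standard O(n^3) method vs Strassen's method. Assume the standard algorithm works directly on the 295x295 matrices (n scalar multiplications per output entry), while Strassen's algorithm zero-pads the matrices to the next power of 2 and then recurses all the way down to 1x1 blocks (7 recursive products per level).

Matrix multiplication for 295x295 matrices:

Strassen's algorithm requires power-of-2 dimensions. Pad 295x295 to 512x512 (next power of 2).

Standard algorithm: 295^3 = 25672375 multiplications
Strassen's algorithm: 7^(log2(512)) = 7^9 = 40353607 multiplications
Difference: 25672375 - 40353607 = -14681232 (Strassen uses MORE here due to padding overhead — for small or just-over-power-of-2 n, padding can outweigh the per-level savings)

Standard: 25672375 multiplications (295^3). Strassen: 40353607 multiplications (7^9, after padding to 512x512). Strassen reduces 8 recursive multiplications to 7 at each level.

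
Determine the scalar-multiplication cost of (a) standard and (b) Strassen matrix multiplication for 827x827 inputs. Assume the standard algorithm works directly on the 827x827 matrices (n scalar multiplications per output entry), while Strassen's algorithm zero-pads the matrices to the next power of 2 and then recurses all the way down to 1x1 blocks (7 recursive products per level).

Matrix multiplication for 827x827 matrices:

Strassen's algorithm requires power-of-2 dimensions. Pad 827x827 to 1024x1024 (next power of 2).

Standard algorithm: 827^3 = 565609283 multiplications
Strassen's algorithm: 7^(log2(1024)) = 7^10 = 282475249 multiplications
Savings: 565609283 - 282475249 = 283134034 multiplications

Standard: 565609283 multiplications (827^3). Strassen: 282475249 multiplications (7^10, after padding to 1024x1024). Strassen reduces 8 recursive multiplications to 7 at each level.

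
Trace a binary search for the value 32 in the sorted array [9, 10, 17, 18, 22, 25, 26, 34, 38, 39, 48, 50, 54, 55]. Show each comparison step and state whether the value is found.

Binary search for 32 in [9, 10, 17, 18, 22, 25, 26, 34, 38, 39, 48, 50, 54, 55]:

lo=0, hi=13, mid=6, arr[mid]=26 -> 26 < 32, search right half
lo=7, hi=13, mid=10, arr[mid]=48 -> 48 > 32, search left half
lo=7, hi=9, mid=8, arr[mid]=38 -> 38 > 32, search left half
lo=7, hi=7, mid=7, arr[mid]=34 -> 34 > 32, search left half
lo=7 > hi=6, target 32 not found

Binary search determines that 32 is not in the array after 4 comparisons. The search space was exhausted without finding the target.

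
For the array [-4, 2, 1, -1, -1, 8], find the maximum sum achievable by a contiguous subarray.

Using Kadane's algorithm on [-4, 2, 1, -1, -1, 8]:

Scanning through the array:
Position 1 (value 2): max_ending_here = 2, max_so_far = 2
Position 2 (value 1): max_ending_here = 3, max_so_far = 3
Position 3 (value -1): max_ending_here = 2, max_so_far = 3
Position 4 (value -1): max_ending_here = 1, max_so_far = 3
Position 5 (value 8): max_ending_here = 9, max_so_far = 9

Maximum subarray: [2, 1, -1, -1, 8]
Maximum sum: 9

The maximum subarray is [2, 1, -1, -1, 8] with sum 9. This subarray runs from index 1 to index 5.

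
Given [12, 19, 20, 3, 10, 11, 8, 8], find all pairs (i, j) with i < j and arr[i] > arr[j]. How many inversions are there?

Finding inversions in [12, 19, 20, 3, 10, 11, 8, 8]:

(0, 3): arr[0]=12 > arr[3]=3
(0, 4): arr[0]=12 > arr[4]=10
(0, 5): arr[0]=12 > arr[5]=11
(0, 6): arr[0]=12 > arr[6]=8
(0, 7): arr[0]=12 > arr[7]=8
(1, 3): arr[1]=19 > arr[3]=3
(1, 4): arr[1]=19 > arr[4]=10
(1, 5): arr[1]=19 > arr[5]=11
(1, 6): arr[1]=19 > arr[6]=8
(1, 7): arr[1]=19 > arr[7]=8
(2, 3): arr[2]=20 > arr[3]=3
(2, 4): arr[2]=20 > arr[4]=10
(2, 5): arr[2]=20 > arr[5]=11
(2, 6): arr[2]=20 > arr[6]=8
(2, 7): arr[2]=20 > arr[7]=8
(4, 6): arr[4]=10 > arr[6]=8
(4, 7): arr[4]=10 > arr[7]=8
(5, 6): arr[5]=11 > arr[6]=8
(5, 7): arr[5]=11 > arr[7]=8

Total inversions: 19

The array has 19 inversion(s): (0,3), (0,4), (0,5), (0,6), (0,7), (1,3), (1,4), (1,5), (1,6), (1,7), (2,3), (2,4), (2,5), (2,6), (2,7), (4,6), (4,7), (5,6), (5,7). Each pair (i,j) satisfies i < j and arr[i] > arr[j].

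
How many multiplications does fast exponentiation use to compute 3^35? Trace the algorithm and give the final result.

Computing 3^35 by squaring (build up from 3^1; each line after the first costs one multiplication):

3^1 = 3
3^2 = (3^1)^2 = 3^2 = 9
3^4 = (3^2)^2 = 9^2 = 81
3^8 = (3^4)^2 = 81^2 = 6561
3^16 = (3^8)^2 = 6561^2 = 43046721
3^17 = 3 * 3^16 = 3 * 43046721 = 129140163
3^34 = (3^17)^2 = 129140163^2 = 16677181699666569
3^35 = 3 * 3^34 = 3 * 16677181699666569 = 50031545098999707

Result: 50031545098999707
Multiplications needed: 7 (7 lines after 3^1)

3^35 = 50031545098999707. Using exponentiation by squaring, this requires 7 multiplications. The key idea: if the exponent is even, square the half-power; if odd, multiply by the base once.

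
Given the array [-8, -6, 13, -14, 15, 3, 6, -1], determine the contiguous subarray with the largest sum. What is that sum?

Using Kadane's algorithm on [-8, -6, 13, -14, 15, 3, 6, -1]:

Scanning through the array:
Position 1 (value -6): max_ending_here = -6, max_so_far = -6
Position 2 (value 13): max_ending_here = 13, max_so_far = 13
Position 3 (value -14): max_ending_here = -1, max_so_far = 13
Position 4 (value 15): max_ending_here = 15, max_so_far = 15
Position 5 (value 3): max_ending_here = 18, max_so_far = 18
Position 6 (value 6): max_ending_here = 24, max_so_far = 24
Position 7 (value -1): max_ending_here = 23, max_so_far = 24

Maximum subarray: [15, 3, 6]
Maximum sum: 24

The maximum subarray is [15, 3, 6] with sum 24. This subarray runs from index 4 to index 6.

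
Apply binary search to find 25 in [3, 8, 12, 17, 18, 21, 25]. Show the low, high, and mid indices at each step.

Binary search for 25 in [3, 8, 12, 17, 18, 21, 25]:

lo=0, hi=6, mid=3, arr[mid]=17 -> 17 < 25, search right half
lo=4, hi=6, mid=5, arr[mid]=21 -> 21 < 25, search right half
lo=6, hi=6, mid=6, arr[mid]=25 -> Found target at index 6!

Binary search finds 25 at index 6 after 3 comparisons. The search repeatedly halves the search space by comparing with the middle element.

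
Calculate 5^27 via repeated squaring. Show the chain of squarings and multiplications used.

Computing 5^27 by squaring (build up from 5^1; each line after the first costs one multiplication):

5^1 = 5
5^2 = (5^1)^2 = 5^2 = 25
5^3 = 5 * 5^2 = 5 * 25 = 125
5^6 = (5^3)^2 = 125^2 = 15625
5^12 = (5^6)^2 = 15625^2 = 244140625
5^13 = 5 * 5^12 = 5 * 244140625 = 1220703125
5^26 = (5^13)^2 = 1220703125^2 = 1490116119384765625
5^27 = 5 * 5^26 = 5 * 1490116119384765625 = 7450580596923828125

Result: 7450580596923828125
Multiplications needed: 7 (7 lines after 5^1)

5^27 = 7450580596923828125. Using exponentiation by squaring, this requires 7 multiplications. The key idea: if the exponent is even, square the half-power; if odd, multiply by the base once.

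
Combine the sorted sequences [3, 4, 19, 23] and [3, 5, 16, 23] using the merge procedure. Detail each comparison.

Merging process:

Compare 3 vs 3: take 3 from left. Merged: [3]
Compare 4 vs 3: take 3 from right. Merged: [3, 3]
Compare 4 vs 5: take 4 from left. Merged: [3, 3, 4]
Compare 19 vs 5: take 5 from right. Merged: [3, 3, 4, 5]
Compare 19 vs 16: take 16 from right. Merged: [3, 3, 4, 5, 16]
Compare 19 vs 23: take 19 from left. Merged: [3, 3, 4, 5, 16, 19]
Compare 23 vs 23: take 23 from left. Merged: [3, 3, 4, 5, 16, 19, 23]
Append remaining from right: [23]. Merged: [3, 3, 4, 5, 16, 19, 23, 23]

Final merged array: [3, 3, 4, 5, 16, 19, 23, 23]
Total comparisons: 7

The merged array is [3, 3, 4, 5, 16, 19, 23, 23], requiring 7 comparisons. The merge step runs in O(n) time where n is the total number of elements.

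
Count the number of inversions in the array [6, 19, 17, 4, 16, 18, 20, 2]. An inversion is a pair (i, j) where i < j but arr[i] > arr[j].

Finding inversions in [6, 19, 17, 4, 16, 18, 20, 2]:

(0, 3): arr[0]=6 > arr[3]=4
(0, 7): arr[0]=6 > arr[7]=2
(1, 2): arr[1]=19 > arr[2]=17
(1, 3): arr[1]=19 > arr[3]=4
(1, 4): arr[1]=19 > arr[4]=16
(1, 5): arr[1]=19 > arr[5]=18
(1, 7): arr[1]=19 > arr[7]=2
(2, 3): arr[2]=17 > arr[3]=4
(2, 4): arr[2]=17 > arr[4]=16
(2, 7): arr[2]=17 > arr[7]=2
(3, 7): arr[3]=4 > arr[7]=2
(4, 7): arr[4]=16 > arr[7]=2
(5, 7): arr[5]=18 > arr[7]=2
(6, 7): arr[6]=20 > arr[7]=2

Total inversions: 14

The array has 14 inversion(s): (0,3), (0,7), (1,2), (1,3), (1,4), (1,5), (1,7), (2,3), (2,4), (2,7), (3,7), (4,7), (5,7), (6,7). Each pair (i,j) satisfies i < j and arr[i] > arr[j].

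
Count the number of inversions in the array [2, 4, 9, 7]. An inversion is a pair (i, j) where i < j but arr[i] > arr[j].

Finding inversions in [2, 4, 9, 7]:

(2, 3): arr[2]=9 > arr[3]=7

Total inversions: 1

The array has 1 inversion(s): (2,3). Each pair (i,j) satisfies i < j and arr[i] > arr[j].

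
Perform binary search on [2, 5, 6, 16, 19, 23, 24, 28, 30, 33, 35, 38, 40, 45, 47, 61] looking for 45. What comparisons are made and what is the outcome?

Binary search for 45 in [2, 5, 6, 16, 19, 23, 24, 28, 30, 33, 35, 38, 40, 45, 47, 61]:

lo=0, hi=15, mid=7, arr[mid]=28 -> 28 < 45, search right half
lo=8, hi=15, mid=11, arr[mid]=38 -> 38 < 45, search right half
lo=12, hi=15, mid=13, arr[mid]=45 -> Found target at index 13!

Binary search finds 45 at index 13 after 3 comparisons. The search repeatedly halves the search space by comparing with the middle element.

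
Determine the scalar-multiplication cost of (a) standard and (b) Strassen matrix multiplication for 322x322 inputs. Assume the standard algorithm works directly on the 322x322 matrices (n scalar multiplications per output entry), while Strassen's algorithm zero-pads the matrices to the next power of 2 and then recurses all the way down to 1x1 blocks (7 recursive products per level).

Matrix multiplication for 322x322 matrices:

Strassen's algorithm requires power-of-2 dimensions. Pad 322x322 to 512x512 (next power of 2).

Standard algorithm: 322^3 = 33386248 multiplications
Strassen's algorithm: 7^(log2(512)) = 7^9 = 40353607 multiplications
Difference: 33386248 - 40353607 = -6967359 (Strassen uses MORE here due to padding overhead — for small or just-over-power-of-2 n, padding can outweigh the per-level savings)

Standard: 33386248 multiplications (322^3). Strassen: 40353607 multiplications (7^9, after padding to 512x512). Strassen reduces 8 recursive multiplications to 7 at each level.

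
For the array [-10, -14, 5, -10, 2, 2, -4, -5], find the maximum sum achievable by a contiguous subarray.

Using Kadane's algorithm on [-10, -14, 5, -10, 2, 2, -4, -5]:

Scanning through the array:
Position 1 (value -14): max_ending_here = -14, max_so_far = -10
Position 2 (value 5): max_ending_here = 5, max_so_far = 5
Position 3 (value -10): max_ending_here = -5, max_so_far = 5
Position 4 (value 2): max_ending_here = 2, max_so_far = 5
Position 5 (value 2): max_ending_here = 4, max_so_far = 5
Position 6 (value -4): max_ending_here = 0, max_so_far = 5
Position 7 (value -5): max_ending_here = -5, max_so_far = 5

Maximum subarray: [5]
Maximum sum: 5

The maximum subarray is [5] with sum 5. This subarray runs from index 2 to index 2.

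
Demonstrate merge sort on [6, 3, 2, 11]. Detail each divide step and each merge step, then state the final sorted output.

Merge sort trace:

Split: [6, 3, 2, 11] -> [6, 3] and [2, 11]
  Split: [6, 3] -> [6] and [3]
  Merge: [6] + [3] -> [3, 6]
  Split: [2, 11] -> [2] and [11]
  Merge: [2] + [11] -> [2, 11]
Merge: [3, 6] + [2, 11] -> [2, 3, 6, 11]

Final sorted array: [2, 3, 6, 11]

The merge sort proceeds by recursively splitting the array and merging sorted halves.
After all merges, the sorted array is [2, 3, 6, 11].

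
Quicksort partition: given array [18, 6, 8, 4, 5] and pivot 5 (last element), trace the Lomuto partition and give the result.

Lomuto partition with pivot = 5:

Initial array: [18, 6, 8, 4, 5]

arr[0]=18 > 5: no swap
arr[1]=6 > 5: no swap
arr[2]=8 > 5: no swap
arr[3]=4 <= 5: swap with position 0, array becomes [4, 6, 8, 18, 5]

Place pivot at position 1: [4, 5, 8, 18, 6]
Pivot position: 1

After partitioning with pivot 5, the array becomes [4, 5, 8, 18, 6]. The pivot is placed at index 1. All elements to the left of the pivot are <= 5, and all elements to the right are > 5.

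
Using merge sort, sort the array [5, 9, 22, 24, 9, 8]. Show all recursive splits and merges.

Merge sort trace:

Split: [5, 9, 22, 24, 9, 8] -> [5, 9, 22] and [24, 9, 8]
  Split: [5, 9, 22] -> [5] and [9, 22]
    Split: [9, 22] -> [9] and [22]
    Merge: [9] + [22] -> [9, 22]
  Merge: [5] + [9, 22] -> [5, 9, 22]
  Split: [24, 9, 8] -> [24] and [9, 8]
    Split: [9, 8] -> [9] and [8]
    Merge: [9] + [8] -> [8, 9]
  Merge: [24] + [8, 9] -> [8, 9, 24]
Merge: [5, 9, 22] + [8, 9, 24] -> [5, 8, 9, 9, 22, 24]

Final sorted array: [5, 8, 9, 9, 22, 24]

The merge sort proceeds by recursively splitting the array and merging sorted halves.
After all merges, the sorted array is [5, 8, 9, 9, 22, 24].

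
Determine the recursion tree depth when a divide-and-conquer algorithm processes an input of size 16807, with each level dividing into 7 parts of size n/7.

For divide and conquer with division factor 7:

Problem sizes at each level:
Level 0: 16807
Level 1: 2401
Level 2: 343
Level 3: 49
Level 4: 7
Level 5: 1

The root is level 0 and the size-1 base case is level 5 (the tree spans levels 0 through 5, i.e. 6 levels counting the root), so the depth is the number of divisions: log_7(16807) = 5

The recursion tree depth is log_7(16807) = 5. At each level, the problem size is divided by 7, so it takes 5 divisions to reduce to a base case of size 1. The algorithm makes 7 recursive calls at each level.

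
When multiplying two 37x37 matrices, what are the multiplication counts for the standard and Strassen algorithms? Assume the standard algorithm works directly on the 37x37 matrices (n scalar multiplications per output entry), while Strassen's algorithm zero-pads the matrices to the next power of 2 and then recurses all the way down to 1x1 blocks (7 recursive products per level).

Matrix multiplication for 37x37 matrices:

Strassen's algorithm requires power-of-2 dimensions. Pad 37x37 to 64x64 (next power of 2).

Standard algorithm: 37^3 = 50653 multiplications
Strassen's algorithm: 7^(log2(64)) = 7^6 = 117649 multiplications
Difference: 50653 - 117649 = -66996 (Strassen uses MORE here due to padding overhead — for small or just-over-power-of-2 n, padding can outweigh the per-level savings)

Standard: 50653 multiplications (37^3). Strassen: 117649 multiplications (7^6, after padding to 64x64). Strassen reduces 8 recursive multiplications to 7 at each level.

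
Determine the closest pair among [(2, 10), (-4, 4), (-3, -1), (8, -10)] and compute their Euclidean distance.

Computing all pairwise distances among 4 points:

d((2, 10), (-4, 4)) = 8.4853
d((2, 10), (-3, -1)) = 12.083
d((2, 10), (8, -10)) = 20.8806
d((-4, 4), (-3, -1)) = 5.099 <-- minimum
d((-4, 4), (8, -10)) = 18.4391
d((-3, -1), (8, -10)) = 14.2127

Closest pair: (-4, 4) and (-3, -1) with distance 5.099

The closest pair is (-4, 4) and (-3, -1) with Euclidean distance 5.099. For 4 points, brute-force pairwise comparison is shown above. For large n, the divide-and-conquer algorithm (sort by x, recurse on halves, check the dividing strip) achieves O(n log n).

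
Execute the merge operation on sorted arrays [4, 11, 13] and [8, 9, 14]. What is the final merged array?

Merging process:

Compare 4 vs 8: take 4 from left. Merged: [4]
Compare 11 vs 8: take 8 from right. Merged: [4, 8]
Compare 11 vs 9: take 9 from right. Merged: [4, 8, 9]
Compare 11 vs 14: take 11 from left. Merged: [4, 8, 9, 11]
Compare 13 vs 14: take 13 from left. Merged: [4, 8, 9, 11, 13]
Append remaining from right: [14]. Merged: [4, 8, 9, 11, 13, 14]

Final merged array: [4, 8, 9, 11, 13, 14]
Total comparisons: 5

The merged array is [4, 8, 9, 11, 13, 14], requiring 5 comparisons. The merge step runs in O(n) time where n is the total number of elements.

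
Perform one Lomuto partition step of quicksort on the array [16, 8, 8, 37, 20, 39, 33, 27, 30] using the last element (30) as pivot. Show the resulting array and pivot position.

Lomuto partition with pivot = 30:

Initial array: [16, 8, 8, 37, 20, 39, 33, 27, 30]

arr[0]=16 <= 30: swap with position 0, array becomes [16, 8, 8, 37, 20, 39, 33, 27, 30]
arr[1]=8 <= 30: swap with position 1, array becomes [16, 8, 8, 37, 20, 39, 33, 27, 30]
arr[2]=8 <= 30: swap with position 2, array becomes [16, 8, 8, 37, 20, 39, 33, 27, 30]
arr[3]=37 > 30: no swap
arr[4]=20 <= 30: swap with position 3, array becomes [16, 8, 8, 20, 37, 39, 33, 27, 30]
arr[5]=39 > 30: no swap
arr[6]=33 > 30: no swap
arr[7]=27 <= 30: swap with position 4, array becomes [16, 8, 8, 20, 27, 39, 33, 37, 30]

Place pivot at position 5: [16, 8, 8, 20, 27, 30, 33, 37, 39]
Pivot position: 5

After partitioning with pivot 30, the array becomes [16, 8, 8, 20, 27, 30, 33, 37, 39]. The pivot is placed at index 5. All elements to the left of the pivot are <= 30, and all elements to the right are > 30.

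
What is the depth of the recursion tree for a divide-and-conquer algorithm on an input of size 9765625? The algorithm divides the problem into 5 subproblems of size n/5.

For divide and conquer with division factor 5:

Problem sizes at each level:
Level 0: 9765625
Level 1: 1953125
Level 2: 390625
Level 3: 78125
Level 4: 15625
Level 5: 3125
Level 6: 625
Level 7: 125
Level 8: 25
Level 9: 5
Level 10: 1

The root is level 0 and the size-1 base case is level 10 (the tree spans levels 0 through 10, i.e. 11 levels counting the root), so the depth is the number of divisions: log_5(9765625) = 10

The recursion tree depth is log_5(9765625) = 10. At each level, the problem size is divided by 5, so it takes 10 divisions to reduce to a base case of size 1. The algorithm makes 5 recursive calls at each level.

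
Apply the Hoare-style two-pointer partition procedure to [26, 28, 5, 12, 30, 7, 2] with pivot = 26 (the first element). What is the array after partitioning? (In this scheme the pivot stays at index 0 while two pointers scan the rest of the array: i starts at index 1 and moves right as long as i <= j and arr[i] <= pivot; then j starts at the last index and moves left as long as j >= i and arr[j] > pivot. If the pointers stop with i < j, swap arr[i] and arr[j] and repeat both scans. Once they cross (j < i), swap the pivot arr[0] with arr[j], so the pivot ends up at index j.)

Hoare-style two-pointer partition with pivot = 26:

Initial array: [26, 28, 5, 12, 30, 7, 2]

Pointers start at i = 1, j = 6.
i stops at index 1 (arr[1]=28 > 26), j stops at index 6 (arr[6]=2 <= 26): swap arr[1] and arr[6], array becomes [26, 2, 5, 12, 30, 7, 28]
i stops at index 4 (arr[4]=30 > 26), j stops at index 5 (arr[5]=7 <= 26): swap arr[4] and arr[5], array becomes [26, 2, 5, 12, 7, 30, 28]
i ends at 5, j ends at 4: the pointers have crossed (j < i), so scanning stops.

Swap pivot arr[0] with arr[4] to place pivot at position 4: [7, 2, 5, 12, 26, 30, 28]
Pivot position: 4

After partitioning with pivot 26, the array becomes [7, 2, 5, 12, 26, 30, 28]. The pivot is placed at index 4. All elements to the left of the pivot are <= 26, and all elements to the right are > 26.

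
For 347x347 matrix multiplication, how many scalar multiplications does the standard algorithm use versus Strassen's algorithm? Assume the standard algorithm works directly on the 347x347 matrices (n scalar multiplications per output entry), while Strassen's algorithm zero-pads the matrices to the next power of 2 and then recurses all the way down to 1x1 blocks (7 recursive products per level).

Matrix multiplication for 347x347 matrices:

Strassen's algorithm requires power-of-2 dimensions. Pad 347x347 to 512x512 (next power of 2).

Standard algorithm: 347^3 = 41781923 multiplications
Strassen's algorithm: 7^(log2(512)) = 7^9 = 40353607 multiplications
Savings: 41781923 - 40353607 = 1428316 multiplications

Standard: 41781923 multiplications (347^3). Strassen: 40353607 multiplications (7^9, after padding to 512x512). Strassen reduces 8 recursive multiplications to 7 at each level.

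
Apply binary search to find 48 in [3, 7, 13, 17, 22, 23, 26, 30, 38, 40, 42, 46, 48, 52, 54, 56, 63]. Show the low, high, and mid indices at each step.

Binary search for 48 in [3, 7, 13, 17, 22, 23, 26, 30, 38, 40, 42, 46, 48, 52, 54, 56, 63]:

lo=0, hi=16, mid=8, arr[mid]=38 -> 38 < 48, search right half
lo=9, hi=16, mid=12, arr[mid]=48 -> Found target at index 12!

Binary search finds 48 at index 12 after 2 comparisons. The search repeatedly halves the search space by comparing with the middle element.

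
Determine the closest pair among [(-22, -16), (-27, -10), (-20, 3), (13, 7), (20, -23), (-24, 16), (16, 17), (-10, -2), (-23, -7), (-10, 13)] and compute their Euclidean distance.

Computing all pairwise distances among 10 points:

d((-22, -16), (-27, -10)) = 7.8102
d((-22, -16), (-20, 3)) = 19.105
d((-22, -16), (13, 7)) = 41.8808
d((-22, -16), (20, -23)) = 42.5793
d((-22, -16), (-24, 16)) = 32.0624
d((-22, -16), (16, 17)) = 50.3289
d((-22, -16), (-10, -2)) = 18.4391
d((-22, -16), (-23, -7)) = 9.0554
d((-22, -16), (-10, 13)) = 31.3847
d((-27, -10), (-20, 3)) = 14.7648
d((-27, -10), (13, 7)) = 43.4626
d((-27, -10), (20, -23)) = 48.7647
d((-27, -10), (-24, 16)) = 26.1725
d((-27, -10), (16, 17)) = 50.774
d((-27, -10), (-10, -2)) = 18.7883
d((-27, -10), (-23, -7)) = 5.0 <-- minimum
d((-27, -10), (-10, 13)) = 28.6007
d((-20, 3), (13, 7)) = 33.2415
d((-20, 3), (20, -23)) = 47.7074
d((-20, 3), (-24, 16)) = 13.6015
d((-20, 3), (16, 17)) = 38.6264
d((-20, 3), (-10, -2)) = 11.1803
d((-20, 3), (-23, -7)) = 10.4403
d((-20, 3), (-10, 13)) = 14.1421
d((13, 7), (20, -23)) = 30.8058
d((13, 7), (-24, 16)) = 38.0789
d((13, 7), (16, 17)) = 10.4403
d((13, 7), (-10, -2)) = 24.6982
d((13, 7), (-23, -7)) = 38.6264
d((13, 7), (-10, 13)) = 23.7697
d((20, -23), (-24, 16)) = 58.7963
d((20, -23), (16, 17)) = 40.1995
d((20, -23), (-10, -2)) = 36.6197
d((20, -23), (-23, -7)) = 45.8803
d((20, -23), (-10, 13)) = 46.8615
d((-24, 16), (16, 17)) = 40.0125
d((-24, 16), (-10, -2)) = 22.8035
d((-24, 16), (-23, -7)) = 23.0217
d((-24, 16), (-10, 13)) = 14.3178
d((16, 17), (-10, -2)) = 32.2025
d((16, 17), (-23, -7)) = 45.793
d((16, 17), (-10, 13)) = 26.3059
d((-10, -2), (-23, -7)) = 13.9284
d((-10, -2), (-10, 13)) = 15.0
d((-23, -7), (-10, 13)) = 23.8537

Closest pair: (-27, -10) and (-23, -7) with distance 5.0

The closest pair is (-27, -10) and (-23, -7) with Euclidean distance 5.0. For 10 points, brute-force pairwise comparison is shown above. For large n, the divide-and-conquer algorithm (sort by x, recurse on halves, check the dividing strip) achieves O(n log n).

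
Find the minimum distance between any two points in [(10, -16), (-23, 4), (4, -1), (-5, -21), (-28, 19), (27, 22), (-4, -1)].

Computing all pairwise distances among 7 points:

d((10, -16), (-23, 4)) = 38.5876
d((10, -16), (4, -1)) = 16.1555
d((10, -16), (-5, -21)) = 15.8114
d((10, -16), (-28, 19)) = 51.6624
d((10, -16), (27, 22)) = 41.6293
d((10, -16), (-4, -1)) = 20.5183
d((-23, 4), (4, -1)) = 27.4591
d((-23, 4), (-5, -21)) = 30.8058
d((-23, 4), (-28, 19)) = 15.8114
d((-23, 4), (27, 22)) = 53.1413
d((-23, 4), (-4, -1)) = 19.6469
d((4, -1), (-5, -21)) = 21.9317
d((4, -1), (-28, 19)) = 37.7359
d((4, -1), (27, 22)) = 32.5269
d((4, -1), (-4, -1)) = 8.0 <-- minimum
d((-5, -21), (-28, 19)) = 46.1411
d((-5, -21), (27, 22)) = 53.6004
d((-5, -21), (-4, -1)) = 20.025
d((-28, 19), (27, 22)) = 55.0818
d((-28, 19), (-4, -1)) = 31.241
d((27, 22), (-4, -1)) = 38.6005

Closest pair: (4, -1) and (-4, -1) with distance 8.0

The closest pair is (4, -1) and (-4, -1) with Euclidean distance 8.0. For 7 points, brute-force pairwise comparison is shown above. For large n, the divide-and-conquer algorithm (sort by x, recurse on halves, check the dividing strip) achieves O(n log n).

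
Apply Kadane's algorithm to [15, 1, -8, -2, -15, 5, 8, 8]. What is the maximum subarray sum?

Using Kadane's algorithm on [15, 1, -8, -2, -15, 5, 8, 8]:

Scanning through the array:
Position 1 (value 1): max_ending_here = 16, max_so_far = 16
Position 2 (value -8): max_ending_here = 8, max_so_far = 16
Position 3 (value -2): max_ending_here = 6, max_so_far = 16
Position 4 (value -15): max_ending_here = -9, max_so_far = 16
Position 5 (value 5): max_ending_here = 5, max_so_far = 16
Position 6 (value 8): max_ending_here = 13, max_so_far = 16
Position 7 (value 8): max_ending_here = 21, max_so_far = 21

Maximum subarray: [5, 8, 8]
Maximum sum: 21

The maximum subarray is [5, 8, 8] with sum 21. This subarray runs from index 5 to index 7.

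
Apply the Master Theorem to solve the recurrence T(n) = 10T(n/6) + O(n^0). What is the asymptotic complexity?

Master Theorem for T(n) = 10T(n/6) + O(n^0):

a = 10, b = 6, c = 0
log_b(a) = log_6(10) = 1.2851

Case 1: c = 0 < log_6(10) = 1.2851
T(n) = O(n^(log_6 10))

For T(n) = 10T(n/6) + O(n^0): log_6(10) = 1.2851. This is Case 1 of the Master Theorem (c < log_b(a), work dominated by leaves), giving O(n^(log_6 10)).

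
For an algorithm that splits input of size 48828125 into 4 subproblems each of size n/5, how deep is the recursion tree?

For divide and conquer with division factor 5:

Problem sizes at each level:
Level 0: 48828125
Level 1: 9765625
Level 2: 1953125
Level 3: 390625
Level 4: 78125
Level 5: 15625
Level 6: 3125
Level 7: 625
Level 8: 125
Level 9: 25
Level 10: 5
Level 11: 1

The root is level 0 and the size-1 base case is level 11 (the tree spans levels 0 through 11, i.e. 12 levels counting the root), so the depth is the number of divisions: log_5(48828125) = 11

The recursion tree depth is log_5(48828125) = 11. At each level, the problem size is divided by 5, so it takes 11 divisions to reduce to a base case of size 1. The algorithm makes 4 recursive calls at each level.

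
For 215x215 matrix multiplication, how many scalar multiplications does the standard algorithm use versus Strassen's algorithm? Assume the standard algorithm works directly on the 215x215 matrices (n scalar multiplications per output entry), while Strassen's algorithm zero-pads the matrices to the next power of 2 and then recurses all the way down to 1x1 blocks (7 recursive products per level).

Matrix multiplication for 215x215 matrices:

Strassen's algorithm requires power-of-2 dimensions. Pad 215x215 to 256x256 (next power of 2).

Standard algorithm: 215^3 = 9938375 multiplications
Strassen's algorithm: 7^(log2(256)) = 7^8 = 5764801 multiplications
Savings: 9938375 - 5764801 = 4173574 multiplications

Standard: 9938375 multiplications (215^3). Strassen: 5764801 multiplications (7^8, after padding to 256x256). Strassen reduces 8 recursive multiplications to 7 at each level.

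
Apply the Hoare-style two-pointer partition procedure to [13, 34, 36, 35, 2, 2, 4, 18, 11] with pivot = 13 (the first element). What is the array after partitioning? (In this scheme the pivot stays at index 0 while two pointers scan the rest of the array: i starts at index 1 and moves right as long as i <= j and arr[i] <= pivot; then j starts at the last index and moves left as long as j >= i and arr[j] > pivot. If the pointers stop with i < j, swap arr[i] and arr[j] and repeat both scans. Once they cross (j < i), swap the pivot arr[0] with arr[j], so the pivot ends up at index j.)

Hoare-style two-pointer partition with pivot = 13:

Initial array: [13, 34, 36, 35, 2, 2, 4, 18, 11]

Pointers start at i = 1, j = 8.
i stops at index 1 (arr[1]=34 > 13), j stops at index 8 (arr[8]=11 <= 13): swap arr[1] and arr[8], array becomes [13, 11, 36, 35, 2, 2, 4, 18, 34]
i stops at index 2 (arr[2]=36 > 13), j stops at index 6 (arr[6]=4 <= 13): swap arr[2] and arr[6], array becomes [13, 11, 4, 35, 2, 2, 36, 18, 34]
i stops at index 3 (arr[3]=35 > 13), j stops at index 5 (arr[5]=2 <= 13): swap arr[3] and arr[5], array becomes [13, 11, 4, 2, 2, 35, 36, 18, 34]
i ends at 5, j ends at 4: the pointers have crossed (j < i), so scanning stops.

Swap pivot arr[0] with arr[4] to place pivot at position 4: [2, 11, 4, 2, 13, 35, 36, 18, 34]
Pivot position: 4

After partitioning with pivot 13, the array becomes [2, 11, 4, 2, 13, 35, 36, 18, 34]. The pivot is placed at index 4. All elements to the left of the pivot are <= 13, and all elements to the right are > 13.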